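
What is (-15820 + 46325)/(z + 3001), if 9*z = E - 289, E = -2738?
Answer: 91515/7994 ≈ 11.448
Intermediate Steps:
z = -1009/3 (z = (-2738 - 289)/9 = (1/9)*(-3027) = -1009/3 ≈ -336.33)
(-15820 + 46325)/(z + 3001) = (-15820 + 46325)/(-1009/3 + 3001) = 30505/(7994/3) = 30505*(3/7994) = 91515/7994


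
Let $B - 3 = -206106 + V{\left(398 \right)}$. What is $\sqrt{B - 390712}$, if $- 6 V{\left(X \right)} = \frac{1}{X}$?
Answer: $\frac{i \sqrt{850840949937}}{1194} \approx 772.54 i$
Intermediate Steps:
$V{\left(X \right)} = - \frac{1}{6 X}$
$B = - \frac{492173965}{2388}$ ($B = 3 - \left(206106 + \frac{1}{6 \cdot 398}\right) = 3 - \frac{492181129}{2388} = - \frac{492173965}{2388} \approx -2.061 \cdot 10^{5}$)
$\sqrt{B - 390712} = \sqrt{- \frac{492173965}{2388} - 390712} = \sqrt{- \frac{1425194221}{2388}} = \frac{i \sqrt{850840949937}}{1194}$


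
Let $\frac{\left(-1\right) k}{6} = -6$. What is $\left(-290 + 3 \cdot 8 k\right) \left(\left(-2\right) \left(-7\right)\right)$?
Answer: $8036$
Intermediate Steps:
$k = 36$ ($k = \left(-6\right) \left(-6\right) = 36$)
$\left(-290 + 3 \cdot 8 k\right) \left(\left(-2\right) \left(-7\right)\right) = \left(-290 + 3 \cdot 8 \cdot 36\right) \left(\left(-2\right) \left(-7\right)\right) = \left(-290 + 24 \cdot 36\right) 14 = \left(-290 + 864\right) 14 = 574 \cdot 14 = 8036$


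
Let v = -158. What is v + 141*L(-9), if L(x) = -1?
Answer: -299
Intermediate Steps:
v + 141*L(-9) = -158 + 141*(-1) = -158 - 141 = -299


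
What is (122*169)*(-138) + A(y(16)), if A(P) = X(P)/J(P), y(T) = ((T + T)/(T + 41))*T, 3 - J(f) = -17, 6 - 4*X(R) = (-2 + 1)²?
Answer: -45524543/16 ≈ -2.8453e+6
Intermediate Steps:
X(R) = 5/4 (X(R) = 3/2 - (-2 + 1)²/4 = 3/2 - ¼*(-1)² = 3/2 - ¼*1 = 3/2 - ¼ = 5/4)
J(f) = 20 (J(f) = 3 - 1*(-17) = 3 + 17 = 20)
y(T) = 2*T²/(41 + T) (y(T) = ((2*T)/(41 + T))*T = (2*T/(41 + T))*T = 2*T²/(41 + T))
A(P) = 1/16 (A(P) = (5/4)/20 = (5/4)*(1/20) = 1/16)
(122*169)*(-138) + A(y(16)) = (122*169)*(-138) + 1/16 = 20618*(-138) + 1/16 = -2845284 + 1/16 = -45524543/16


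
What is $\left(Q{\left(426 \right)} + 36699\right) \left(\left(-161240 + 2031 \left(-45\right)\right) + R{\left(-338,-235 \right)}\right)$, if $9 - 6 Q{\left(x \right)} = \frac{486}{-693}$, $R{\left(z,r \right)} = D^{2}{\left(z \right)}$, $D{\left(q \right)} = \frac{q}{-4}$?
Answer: $- \frac{5550042200205}{616} \approx -9.0098 \cdot 10^{9}$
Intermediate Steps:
$D{\left(q \right)} = - \frac{q}{4}$ ($D{\left(q \right)} = q \left(- \frac{1}{4}\right) = - \frac{q}{4}$)
$R{\left(z,r \right)} = \frac{z^{2}}{16}$ ($R{\left(z,r \right)} = \left(- \frac{z}{4}\right)^{2} = \frac{z^{2}}{16}$)
$Q{\left(x \right)} = \frac{249}{154}$ ($Q{\left(x \right)} = \frac{3}{2} - \frac{486 \frac{1}{-693}}{6} = \frac{3}{2} - \frac{486 \left(- \frac{1}{693}\right)}{6} = \frac{3}{2} - - \frac{9}{77} = \frac{3}{2} + \frac{9}{77} = \frac{249}{154}$)
$\left(Q{\left(426 \right)} + 36699\right) \left(\left(-161240 + 2031 \left(-45\right)\right) + R{\left(-338,-235 \right)}\right) = \left(\frac{249}{154} + 36699\right) \left(\left(-161240 + 2031 \left(-45\right)\right) + \frac{\left(-338\right)^{2}}{16}\right) = \frac{5651895 \left(\left(-161240 - 91395\right) + \frac{1}{16} \cdot 114244\right)}{154} = \frac{5651895 \left(-252635 + \frac{28561}{4}\right)}{154} = \frac{5651895}{154} \left(- \frac{981979}{4}\right) = - \frac{5550042200205}{616}$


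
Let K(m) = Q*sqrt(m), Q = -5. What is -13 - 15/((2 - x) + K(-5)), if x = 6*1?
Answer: (-65*sqrt(5) + 37*I)/(-4*I + 5*sqrt(5)) ≈ -12.574 - 1.1894*I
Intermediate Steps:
x = 6
K(m) = -5*sqrt(m)
-13 - 15/((2 - x) + K(-5)) = -13 - 15/((2 - 1*6) - 5*I*sqrt(5)) = -13 - 15/((2 - 6) - 5*I*sqrt(5)) = -13 - 15/(-4 - 5*I*sqrt(5))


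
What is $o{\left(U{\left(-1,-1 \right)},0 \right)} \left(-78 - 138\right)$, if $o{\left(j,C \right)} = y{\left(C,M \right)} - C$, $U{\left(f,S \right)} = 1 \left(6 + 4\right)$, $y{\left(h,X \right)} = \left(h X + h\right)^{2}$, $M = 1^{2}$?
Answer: $0$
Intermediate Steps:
$M = 1$
$y{\left(h,X \right)} = \left(h + X h\right)^{2}$ ($y{\left(h,X \right)} = \left(X h + h\right)^{2} = \left(h + X h\right)^{2}$)
$U{\left(f,S \right)} = 10$ ($U{\left(f,S \right)} = 1 \cdot 10 = 10$)
$o{\left(j,C \right)} = - C + 4 C^{2}$ ($o{\left(j,C \right)} = C^{2} \left(1 + 1\right)^{2} - C = C^{2} \cdot 2^{2} - C = C^{2} \cdot 4 - C = 4 C^{2} - C = - C + 4 C^{2}$)
$o{\left(U{\left(-1,-1 \right)},0 \right)} \left(-78 - 138\right) = 0 \left(-1 + 4 \cdot 0\right) \left(-78 - 138\right) = 0 \left(-1 + 0\right) \left(-216\right) = 0 \left(-1\right) \left(-216\right) = 0 \left(-216\right) = 0$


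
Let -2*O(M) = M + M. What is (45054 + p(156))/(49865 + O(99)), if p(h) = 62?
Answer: 22558/24883 ≈ 0.90656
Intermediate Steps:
O(M) = -M (O(M) = -(M + M)/2 = -M)
(45054 + p(156))/(49865 + O(99)) = (45054 + 62)/(49865 - 1*99) = 45116/(49865 - 99) = 45116/49766 = 45116*(1/49766) = 22558/24883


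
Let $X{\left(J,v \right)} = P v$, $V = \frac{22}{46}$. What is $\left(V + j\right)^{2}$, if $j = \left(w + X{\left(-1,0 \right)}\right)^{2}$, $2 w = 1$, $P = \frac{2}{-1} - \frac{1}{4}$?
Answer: $\frac{4489}{8464} \approx 0.53036$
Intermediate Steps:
$P = - \frac{9}{4}$ ($P = 2 \left(-1\right) - \frac{1}{4} = -2 - \frac{1}{4} = - \frac{9}{4} \approx -2.25$)
$V = \frac{11}{23}$ ($V = 22 \cdot \frac{1}{46} = \frac{11}{23} \approx 0.47826$)
$X{\left(J,v \right)} = - \frac{9 v}{4}$
$w = \frac{1}{2}$ ($w = \frac{1}{2} \cdot 1 = \frac{1}{2} \approx 0.5$)
$j = \frac{1}{4}$ ($j = \left(\frac{1}{2} - 0\right)^{2} = \left(\frac{1}{2} + 0\right)^{2} = \left(\frac{1}{2}\right)^{2} = \frac{1}{4} \approx 0.25$)
$\left(V + j\right)^{2} = \left(\frac{11}{23} + \frac{1}{4}\right)^{2} = \left(\frac{67}{92}\right)^{2} = \frac{4489}{8464}$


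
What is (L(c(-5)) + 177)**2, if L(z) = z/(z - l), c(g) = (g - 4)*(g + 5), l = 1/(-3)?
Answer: 31329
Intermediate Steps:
l = -1/3 ≈ -0.33333
c(g) = (-4 + g)*(5 + g)
L(z) = z/(1/3 + z) (L(z) = z/(z - 1*(-1/3)) = z/(z + 1/3) = z/(1/3 + z))
(L(c(-5)) + 177)**2 = (3*(-20 - 5 + (-5)**2)/(1 + 3*(-20 - 5 + (-5)**2)) + 177)**2 = (3*(-20 - 5 + 25)/(1 + 3*(-20 - 5 + 25)) + 177)**2 = (3*0/(1 + 3*0) + 177)**2 = (3*0/(1 + 0) + 177)**2 = (3*0/1 + 177)**2 = (3*0*1 + 177)**2 = (0 + 177)**2 = 177**2 = 31329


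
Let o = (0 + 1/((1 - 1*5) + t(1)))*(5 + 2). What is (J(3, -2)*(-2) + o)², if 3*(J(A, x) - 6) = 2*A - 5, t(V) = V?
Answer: 225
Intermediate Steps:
J(A, x) = 13/3 + 2*A/3 (J(A, x) = 6 + (2*A - 5)/3 = 6 + (-5 + 2*A)/3 = 6 + (-5/3 + 2*A/3) = 13/3 + 2*A/3)
o = -7/3 (o = (0 + 1/((1 - 1*5) + 1))*(5 + 2) = (0 + 1/((1 - 5) + 1))*7 = (0 + 1/(-4 + 1))*7 = (0 + 1/(-3))*7 = (0 - ⅓)*7 = -⅓*7 = -7/3 ≈ -2.3333)
(J(3, -2)*(-2) + o)² = ((13/3 + (⅔)*3)*(-2) - 7/3)² = ((13/3 + 2)*(-2) - 7/3)² = ((19/3)*(-2) - 7/3)² = (-38/3 - 7/3)² = (-15)² = 225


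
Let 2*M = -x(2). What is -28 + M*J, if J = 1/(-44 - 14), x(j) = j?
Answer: -1623/58 ≈ -27.983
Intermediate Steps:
J = -1/58 (J = 1/(-58) = -1/58 ≈ -0.017241)
M = -1 (M = (-1*2)/2 = (1/2)*(-2) = -1)
-28 + M*J = -28 - 1*(-1/58) = -28 + 1/58 = -1623/58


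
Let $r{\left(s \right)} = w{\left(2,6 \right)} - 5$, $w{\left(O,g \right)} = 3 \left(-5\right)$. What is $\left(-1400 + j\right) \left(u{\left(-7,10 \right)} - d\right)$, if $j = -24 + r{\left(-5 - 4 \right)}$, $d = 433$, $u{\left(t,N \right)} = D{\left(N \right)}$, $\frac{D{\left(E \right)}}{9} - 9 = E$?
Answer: $378328$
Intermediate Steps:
$D{\left(E \right)} = 81 + 9 E$
$u{\left(t,N \right)} = 81 + 9 N$
$w{\left(O,g \right)} = -15$
$r{\left(s \right)} = -20$ ($r{\left(s \right)} = -15 - 5 = -20$)
$j = -44$ ($j = -24 - 20 = -44$)
$\left(-1400 + j\right) \left(u{\left(-7,10 \right)} - d\right) = \left(-1400 - 44\right) \left(\left(81 + 9 \cdot 10\right) - 433\right) = - 1444 \left(\left(81 + 90\right) - 433\right) = - 1444 \left(171 - 433\right) = \left(-1444\right) \left(-262\right) = 378328$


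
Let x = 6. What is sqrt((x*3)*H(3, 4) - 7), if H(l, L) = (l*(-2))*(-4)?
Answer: 5*sqrt(17) ≈ 20.616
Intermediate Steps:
H(l, L) = 8*l (H(l, L) = -2*l*(-4) = 8*l)
sqrt((x*3)*H(3, 4) - 7) = sqrt((6*3)*(8*3) - 7) = sqrt(18*24 - 7) = sqrt(432 - 7) = sqrt(425) = 5*sqrt(17)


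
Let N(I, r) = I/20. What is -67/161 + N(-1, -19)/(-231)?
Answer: -44197/106260 ≈ -0.41593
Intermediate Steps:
N(I, r) = I/20 (N(I, r) = I*(1/20) = I/20)
-67/161 + N(-1, -19)/(-231) = -67/161 + ((1/20)*(-1))/(-231) = -67*1/161 - 1/20*(-1/231) = -67/161 + 1/4620 = -44197/106260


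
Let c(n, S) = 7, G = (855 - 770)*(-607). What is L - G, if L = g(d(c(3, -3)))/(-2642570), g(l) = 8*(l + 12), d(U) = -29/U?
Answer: 95440379361/1849799 ≈ 51595.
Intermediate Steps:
G = -51595 (G = 85*(-607) = -51595)
g(l) = 96 + 8*l (g(l) = 8*(12 + l) = 96 + 8*l)
L = -44/1849799 (L = (96 + 8*(-29/7))/(-2642570) = (96 + 8*(-29*⅐))*(-1/2642570) = (96 + 8*(-29/7))*(-1/2642570) = (96 - 232/7)*(-1/2642570) = (440/7)*(-1/2642570) = -44/1849799 ≈ -2.3786e-5)
L - G = -44/1849799 - 1*(-51595) = -44/1849799 + 51595 = 95440379361/1849799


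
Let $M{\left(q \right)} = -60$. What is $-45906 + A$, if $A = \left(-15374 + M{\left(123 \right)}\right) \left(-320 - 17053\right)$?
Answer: $268088976$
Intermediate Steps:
$A = 268134882$ ($A = \left(-15374 - 60\right) \left(-320 - 17053\right) = \left(-15434\right) \left(-17373\right) = 268134882$)
$-45906 + A = -45906 + 268134882 = 268088976$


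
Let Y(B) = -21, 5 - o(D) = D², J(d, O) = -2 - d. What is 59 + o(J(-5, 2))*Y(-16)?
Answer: 143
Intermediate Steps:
o(D) = 5 - D²
59 + o(J(-5, 2))*Y(-16) = 59 + (5 - (-2 - 1*(-5))²)*(-21) = 59 + (5 - (-2 + 5)²)*(-21) = 59 + (5 - 1*3²)*(-21) = 59 + (5 - 1*9)*(-21) = 59 + (5 - 9)*(-21) = 59 - 4*(-21) = 59 + 84 = 143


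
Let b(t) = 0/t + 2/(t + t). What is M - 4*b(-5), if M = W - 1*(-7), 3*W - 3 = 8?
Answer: 172/15 ≈ 11.467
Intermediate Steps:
W = 11/3 (W = 1 + (⅓)*8 = 1 + 8/3 = 11/3 ≈ 3.6667)
b(t) = 1/t (b(t) = 0 + 2/((2*t)) = 0 + 2*(1/(2*t)) = 0 + 1/t = 1/t)
M = 32/3 (M = 11/3 - 1*(-7) = 11/3 + 7 = 32/3 ≈ 10.667)
M - 4*b(-5) = 32/3 - 4/(-5) = 32/3 - 4*(-⅕) = 32/3 + ⅘ = 172/15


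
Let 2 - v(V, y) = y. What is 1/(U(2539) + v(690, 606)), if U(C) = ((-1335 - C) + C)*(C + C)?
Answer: -1/6779734 ≈ -1.4750e-7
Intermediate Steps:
v(V, y) = 2 - y
U(C) = -2670*C
1/(U(2539) + v(690, 606)) = 1/(-2670*2539 + (2 - 1*606)) = 1/(-6779130 + (2 - 606)) = 1/(-6779130 - 604) = 1/(-6779734) = -1/6779734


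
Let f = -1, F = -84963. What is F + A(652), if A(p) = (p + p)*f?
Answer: -86267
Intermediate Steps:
A(p) = -2*p (A(p) = (p + p)*(-1) = (2*p)*(-1) = -2*p)
F + A(652) = -84963 - 2*652 = -84963 - 1304 = -86267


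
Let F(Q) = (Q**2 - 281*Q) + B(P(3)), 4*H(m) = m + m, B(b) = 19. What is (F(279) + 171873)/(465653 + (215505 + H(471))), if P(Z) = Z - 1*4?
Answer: 342668/1362787 ≈ 0.25145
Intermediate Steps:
P(Z) = -4 + Z (P(Z) = Z - 4 = -4 + Z)
H(m) = m/2 (H(m) = (m + m)/4 = (2*m)/4 = m/2)
F(Q) = 19 + Q**2 - 281*Q (F(Q) = (Q**2 - 281*Q) + 19 = 19 + Q**2 - 281*Q)
(F(279) + 171873)/(465653 + (215505 + H(471))) = ((19 + 279**2 - 281*279) + 171873)/(465653 + (215505 + (1/2)*471)) = ((19 + 77841 - 78399) + 171873)/(465653 + (215505 + 471/2)) = (-539 + 171873)/(465653 + 431481/2) = 171334/(1362787/2) = 171334*(2/1362787) = 342668/1362787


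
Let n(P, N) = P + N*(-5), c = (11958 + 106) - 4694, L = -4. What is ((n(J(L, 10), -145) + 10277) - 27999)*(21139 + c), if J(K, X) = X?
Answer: -484282383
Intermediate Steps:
c = 7370 (c = 12064 - 4694 = 7370)
n(P, N) = P - 5*N
((n(J(L, 10), -145) + 10277) - 27999)*(21139 + c) = (((10 - 5*(-145)) + 10277) - 27999)*(21139 + 7370) = (((10 + 725) + 10277) - 27999)*28509 = ((735 + 10277) - 27999)*28509 = (11012 - 27999)*28509 = -16987*28509 = -484282383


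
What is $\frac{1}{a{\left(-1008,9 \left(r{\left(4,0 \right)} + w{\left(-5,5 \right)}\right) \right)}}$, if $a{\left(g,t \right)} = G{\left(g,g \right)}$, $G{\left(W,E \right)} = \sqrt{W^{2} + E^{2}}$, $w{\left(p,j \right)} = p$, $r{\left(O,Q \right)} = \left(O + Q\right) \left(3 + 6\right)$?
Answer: $\frac{\sqrt{2}}{2016} \approx 0.00070149$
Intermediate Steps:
$r{\left(O,Q \right)} = 9 O + 9 Q$ ($r{\left(O,Q \right)} = \left(O + Q\right) 9 = 9 O + 9 Q$)
$G{\left(W,E \right)} = \sqrt{E^{2} + W^{2}}$
$a{\left(g,t \right)} = \sqrt{2} \sqrt{g^{2}}$ ($a{\left(g,t \right)} = \sqrt{g^{2} + g^{2}} = \sqrt{2 g^{2}} = \sqrt{2} \sqrt{g^{2}}$)
$\frac{1}{a{\left(-1008,9 \left(r{\left(4,0 \right)} + w{\left(-5,5 \right)}\right) \right)}} = \frac{1}{\sqrt{2} \sqrt{\left(-1008\right)^{2}}} = \frac{1}{\sqrt{2} \sqrt{1016064}} = \frac{1}{\sqrt{2} \cdot 1008} = \frac{1}{1008 \sqrt{2}} = \frac{\sqrt{2}}{2016}$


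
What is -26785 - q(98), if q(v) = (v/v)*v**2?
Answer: -36389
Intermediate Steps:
q(v) = v**2 (q(v) = 1*v**2 = v**2)
-26785 - q(98) = -26785 - 1*98**2 = -26785 - 1*9604 = -26785 - 9604 = -36389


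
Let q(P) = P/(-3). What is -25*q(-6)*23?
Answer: -1150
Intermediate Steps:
q(P) = -P/3 (q(P) = P*(-⅓) = -P/3)
-25*q(-6)*23 = -(-25)*(-6)/3*23 = -25*2*23 = -50*23 = -1150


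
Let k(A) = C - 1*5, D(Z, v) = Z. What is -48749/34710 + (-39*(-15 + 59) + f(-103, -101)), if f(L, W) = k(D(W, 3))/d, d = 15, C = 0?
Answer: -59622679/34710 ≈ -1717.7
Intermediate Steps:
k(A) = -5 (k(A) = 0 - 1*5 = 0 - 5 = -5)
f(L, W) = -1/3 (f(L, W) = -5/15 = -5*1/15 = -1/3)
-48749/34710 + (-39*(-15 + 59) + f(-103, -101)) = -48749/34710 + (-39*(-15 + 59) - 1/3) = -48749*1/34710 + (-39*44 - 1/3) = -48749/34710 + (-1716 - 1/3) = -48749/34710 - 5149/3 = -59622679/34710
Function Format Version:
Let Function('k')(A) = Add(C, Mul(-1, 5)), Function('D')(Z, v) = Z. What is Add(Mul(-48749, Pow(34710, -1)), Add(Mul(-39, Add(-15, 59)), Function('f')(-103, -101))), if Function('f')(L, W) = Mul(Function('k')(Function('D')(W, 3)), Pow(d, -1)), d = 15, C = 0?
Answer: Rational(-59622679, 34710) ≈ -1717.7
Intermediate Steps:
Function('k')(A) = -5 (Function('k')(A) = Add(0, Mul(-1, 5)) = Add(0, -5) = -5)
Function('f')(L, W) = Rational(-1, 3) (Function('f')(L, W) = Mul(-5, Pow(15, -1)) = Mul(-5, Rational(1, 15)) = Rational(-1, 3))
Add(Mul(-48749, Pow(34710, -1)), Add(Mul(-39, Add(-15, 59)), Function('f')(-103, -101))) = Add(Mul(-48749, Pow(34710, -1)), Add(Mul(-39, Add(-15, 59)), Rational(-1, 3))) = Add(Mul(-48749, Rational(1, 34710)), Add(Mul(-39, 44), Rational(-1, 3))) = Add(Rational(-48749, 34710), Add(-1716, Rational(-1, 3))) = Add(Rational(-48749, 34710), Rational(-5149, 3)) = Rational(-59622679, 34710)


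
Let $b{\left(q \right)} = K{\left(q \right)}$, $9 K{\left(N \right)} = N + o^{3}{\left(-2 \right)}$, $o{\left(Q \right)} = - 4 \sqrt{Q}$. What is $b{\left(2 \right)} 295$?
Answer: $\frac{590}{9} + \frac{37760 i \sqrt{2}}{9} \approx 65.556 + 5933.4 i$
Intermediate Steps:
$K{\left(N \right)} = \frac{N}{9} + \frac{128 i \sqrt{2}}{9}$ ($K{\left(N \right)} = \frac{N + \left(- 4 \sqrt{-2}\right)^{3}}{9} = \frac{N + \left(- 4 i \sqrt{2}\right)^{3}}{9} = \frac{N + 128 i \sqrt{2}}{9} = \frac{N}{9} + \frac{128 i \sqrt{2}}{9}$)
$b{\left(q \right)} = \frac{q}{9} + \frac{128 i \sqrt{2}}{9}$
$b{\left(2 \right)} 295 = \left(\frac{1}{9} \cdot 2 + \frac{128 i \sqrt{2}}{9}\right) 295 = \left(\frac{2}{9} + \frac{128 i \sqrt{2}}{9}\right) 295 = \frac{590}{9} + \frac{37760 i \sqrt{2}}{9}$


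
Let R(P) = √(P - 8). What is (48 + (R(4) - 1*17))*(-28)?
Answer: -868 - 56*I ≈ -868.0 - 56.0*I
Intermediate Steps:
R(P) = √(-8 + P)
(48 + (R(4) - 1*17))*(-28) = (48 + (√(-8 + 4) - 1*17))*(-28) = (48 + (√(-4) - 17))*(-28) = (48 + (2*I - 17))*(-28) = (48 + (-17 + 2*I))*(-28) = (31 + 2*I)*(-28) = -868 - 56*I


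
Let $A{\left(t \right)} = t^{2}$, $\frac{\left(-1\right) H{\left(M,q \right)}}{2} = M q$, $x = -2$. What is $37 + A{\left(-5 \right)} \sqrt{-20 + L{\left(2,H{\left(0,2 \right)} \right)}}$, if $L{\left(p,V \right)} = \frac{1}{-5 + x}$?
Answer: $37 + \frac{25 i \sqrt{987}}{7} \approx 37.0 + 112.2 i$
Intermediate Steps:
$H{\left(M,q \right)} = - 2 M q$
$L{\left(p,V \right)} = - \frac{1}{7}$ ($L{\left(p,V \right)} = \frac{1}{-5 - 2} = \frac{1}{-7} = - \frac{1}{7}$)
$37 + A{\left(-5 \right)} \sqrt{-20 + L{\left(2,H{\left(0,2 \right)} \right)}} = 37 + \left(-5\right)^{2} \sqrt{-20 - \frac{1}{7}} = 37 + 25 \sqrt{- \frac{141}{7}} = 37 + 25 \frac{i \sqrt{987}}{7} = 37 + \frac{25 i \sqrt{987}}{7}$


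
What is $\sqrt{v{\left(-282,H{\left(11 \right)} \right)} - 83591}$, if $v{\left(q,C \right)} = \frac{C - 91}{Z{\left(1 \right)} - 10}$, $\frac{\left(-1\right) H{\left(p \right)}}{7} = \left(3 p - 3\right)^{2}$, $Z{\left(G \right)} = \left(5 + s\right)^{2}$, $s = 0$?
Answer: $\frac{4 i \sqrt{1181490}}{15} \approx 289.86 i$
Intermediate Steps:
$Z{\left(G \right)} = 25$ ($Z{\left(G \right)} = \left(5 + 0\right)^{2} = 5^{2} = 25$)
$H{\left(p \right)} = - 7 \left(-3 + 3 p\right)^{2}$ ($H{\left(p \right)} = - 7 \left(3 p - 3\right)^{2} = - 7 \left(-3 + 3 p\right)^{2}$)
$v{\left(q,C \right)} = - \frac{91}{15} + \frac{C}{15}$ ($v{\left(q,C \right)} = \frac{C - 91}{25 - 10} = \frac{-91 + C}{15} = \left(-91 + C\right) \frac{1}{15} = - \frac{91}{15} + \frac{C}{15}$)
$\sqrt{v{\left(-282,H{\left(11 \right)} \right)} - 83591} = \sqrt{\left(- \frac{91}{15} + \frac{\left(-63\right) \left(-1 + 11\right)^{2}}{15}\right) - 83591} = \sqrt{\left(- \frac{91}{15} + \frac{\left(-63\right) 10^{2}}{15}\right) - 83591} = \sqrt{\left(- \frac{91}{15} + \frac{\left(-63\right) 100}{15}\right) - 83591} = \sqrt{\left(- \frac{91}{15} + \frac{1}{15} \left(-6300\right)\right) - 83591} = \sqrt{\left(- \frac{91}{15} - 420\right) - 83591} = \sqrt{- \frac{6391}{15} - 83591} = \sqrt{- \frac{1260256}{15}} = \frac{4 i \sqrt{1181490}}{15}$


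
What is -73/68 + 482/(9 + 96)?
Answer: 25111/7140 ≈ 3.5169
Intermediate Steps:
-73/68 + 482/(9 + 96) = -73*1/68 + 482/105 = -73/68 + 482*(1/105) = -73/68 + 482/105 = 25111/7140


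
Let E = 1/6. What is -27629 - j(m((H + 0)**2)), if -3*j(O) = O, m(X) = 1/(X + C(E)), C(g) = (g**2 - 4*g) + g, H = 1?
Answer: -524939/19 ≈ -27628.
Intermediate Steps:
E = 1/6 ≈ 0.16667
C(g) = g**2 - 3*g
m(X) = 1/(-17/36 + X) (m(X) = 1/(X + (-3 + 1/6)/6) = 1/(X + (1/6)*(-17/6)) = 1/(X - 17/36) = 1/(-17/36 + X))
j(O) = -O/3
-27629 - j(m((H + 0)**2)) = -27629 - (-1)*36/(-17 + 36*(1 + 0)**2)/3 = -27629 - (-1)*36/(-17 + 36*1**2)/3 = -27629 - (-1)*36/(-17 + 36*1)/3 = -27629 - (-1)*36/(-17 + 36)/3 = -27629 - (-1)*36/19/3 = -27629 - (-1)*36*(1/19)/3 = -27629 - (-1)*36/(3*19) = -27629 - 1*(-12/19) = -27629 + 12/19 = -524939/19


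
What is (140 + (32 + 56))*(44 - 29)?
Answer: 3420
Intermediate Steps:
(140 + (32 + 56))*(44 - 29) = (140 + 88)*15 = 228*15 = 3420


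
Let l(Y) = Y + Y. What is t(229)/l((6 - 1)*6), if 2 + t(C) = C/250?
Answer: -271/15000 ≈ -0.018067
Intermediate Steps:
l(Y) = 2*Y
t(C) = -2 + C/250
t(229)/l((6 - 1)*6) = (-2 + (1/250)*229)/((2*((6 - 1)*6))) = (-2 + 229/250)/((2*(5*6))) = -271/(250*(2*30)) = -271/250/60 = -271/250*1/60 = -271/15000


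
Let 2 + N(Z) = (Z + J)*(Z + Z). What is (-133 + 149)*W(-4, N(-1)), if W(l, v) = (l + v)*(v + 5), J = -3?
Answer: 352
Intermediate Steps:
N(Z) = -2 + 2*Z*(-3 + Z) (N(Z) = -2 + (Z - 3)*(Z + Z) = -2 + (-3 + Z)*(2*Z) = -2 + 2*Z*(-3 + Z))
W(l, v) = (5 + v)*(l + v) (W(l, v) = (l + v)*(5 + v) = (5 + v)*(l + v))
(-133 + 149)*W(-4, N(-1)) = (-133 + 149)*((-2 - 6*(-1) + 2*(-1)²)² + 5*(-4) + 5*(-2 - 6*(-1) + 2*(-1)²) - 4*(-2 - 6*(-1) + 2*(-1)²)) = 16*((-2 + 6 + 2*1)² - 20 + 5*(-2 + 6 + 2*1) - 4*(-2 + 6 + 2*1)) = 16*((-2 + 6 + 2)² - 20 + 5*(-2 + 6 + 2) - 4*(-2 + 6 + 2)) = 16*(6² - 20 + 5*6 - 4*6) = 16*(36 - 20 + 30 - 24) = 16*22 = 352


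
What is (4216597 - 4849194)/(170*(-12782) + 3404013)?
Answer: -632597/1231073 ≈ -0.51386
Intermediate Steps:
(4216597 - 4849194)/(170*(-12782) + 3404013) = -632597/(-2172940 + 3404013) = -632597/1231073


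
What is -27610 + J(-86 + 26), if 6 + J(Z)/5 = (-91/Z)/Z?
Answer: -19900891/720 ≈ -27640.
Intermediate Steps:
J(Z) = -30 - 455/Z² (J(Z) = -30 + 5*((-91/Z)/Z) = -30 + 5*(-91/Z²) = -30 - 455/Z²)
-27610 + J(-86 + 26) = -27610 + (-30 - 455/(-86 + 26)²) = -27610 + (-30 - 455/(-60)²) = -27610 + (-30 - 455*1/3600) = -27610 + (-30 - 91/720) = -27610 - 21691/720 = -19900891/720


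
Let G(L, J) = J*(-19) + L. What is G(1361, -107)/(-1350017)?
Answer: -3394/1350017 ≈ -0.0025140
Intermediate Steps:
G(L, J) = L - 19*J (G(L, J) = -19*J + L = L - 19*J)
G(1361, -107)/(-1350017) = (1361 - 19*(-107))/(-1350017) = (1361 + 2033)*(-1/1350017) = 3394*(-1/1350017) = -3394/1350017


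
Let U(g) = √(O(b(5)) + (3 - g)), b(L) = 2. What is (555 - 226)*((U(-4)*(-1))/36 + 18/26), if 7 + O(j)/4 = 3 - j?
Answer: 2961/13 - 329*I*√17/36 ≈ 227.77 - 37.681*I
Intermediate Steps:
O(j) = -16 - 4*j (O(j) = -28 + 4*(3 - j) = -28 + (12 - 4*j) = -16 - 4*j)
U(g) = √(-21 - g) (U(g) = √((-16 - 4*2) + (3 - g)) = √((-16 - 8) + (3 - g)) = √(-24 + (3 - g)) = √(-21 - g))
(555 - 226)*((U(-4)*(-1))/36 + 18/26) = (555 - 226)*((√(-21 - 1*(-4))*(-1))/36 + 18/26) = 329*((√(-21 + 4)*(-1))*(1/36) + 18*(1/26)) = 329*((√(-17)*(-1))*(1/36) + 9/13) = 329*(((I*√17)*(-1))*(1/36) + 9/13) = 329*(-I*√17*(1/36) + 9/13) = 329*(-I*√17/36 + 9/13) = 329*(9/13 - I*√17/36) = 2961/13 - 329*I*√17/36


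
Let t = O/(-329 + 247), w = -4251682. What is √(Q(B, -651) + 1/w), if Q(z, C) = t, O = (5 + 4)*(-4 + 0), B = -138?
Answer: √13340671126816070/174318962 ≈ 0.66259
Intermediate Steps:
O = -36 (O = 9*(-4) = -36)
t = 18/41 (t = -36/(-329 + 247) = -36/(-82) = -36*(-1/82) = 18/41 ≈ 0.43902)
Q(z, C) = 18/41
√(Q(B, -651) + 1/w) = √(18/41 + 1/(-4251682)) = √(18/41 - 1/4251682) = √(76530235/174318962) = √13340671126816070/174318962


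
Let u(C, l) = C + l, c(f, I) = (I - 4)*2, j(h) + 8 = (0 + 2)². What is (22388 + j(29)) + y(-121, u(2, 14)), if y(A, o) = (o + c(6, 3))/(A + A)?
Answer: 2708457/121 ≈ 22384.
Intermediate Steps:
j(h) = -4 (j(h) = -8 + (0 + 2)² = -8 + 2² = -8 + 4 = -4)
c(f, I) = -8 + 2*I (c(f, I) = (-4 + I)*2 = -8 + 2*I)
y(A, o) = (-2 + o)/(2*A) (y(A, o) = (o + (-8 + 2*3))/(A + A) = (o + (-8 + 6))/((2*A)) = (o - 2)*(1/(2*A)) = (-2 + o)*(1/(2*A)) = (-2 + o)/(2*A))
(22388 + j(29)) + y(-121, u(2, 14)) = (22388 - 4) + (½)*(-2 + (2 + 14))/(-121) = 22384 + (½)*(-1/121)*(-2 + 16) = 22384 + (½)*(-1/121)*14 = 22384 - 7/121 = 2708457/121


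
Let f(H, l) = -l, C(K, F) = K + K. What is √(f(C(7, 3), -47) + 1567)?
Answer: √1614 ≈ 40.175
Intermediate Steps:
C(K, F) = 2*K
√(f(C(7, 3), -47) + 1567) = √(-1*(-47) + 1567) = √(47 + 1567) = √1614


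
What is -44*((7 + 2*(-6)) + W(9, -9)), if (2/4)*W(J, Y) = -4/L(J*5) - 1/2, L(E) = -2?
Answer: 88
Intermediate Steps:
W(J, Y) = 3 (W(J, Y) = 2*(-4/(-2) - 1/2) = 2*(-4*(-½) - 1*½) = 2*(2 - ½) = 2*(3/2) = 3)
-44*((7 + 2*(-6)) + W(9, -9)) = -44*((7 + 2*(-6)) + 3) = -44*((7 - 12) + 3) = -44*(-5 + 3) = -44*(-2) = 88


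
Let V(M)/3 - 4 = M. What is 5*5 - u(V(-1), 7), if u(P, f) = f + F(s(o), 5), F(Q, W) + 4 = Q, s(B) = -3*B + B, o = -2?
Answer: 18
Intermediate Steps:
V(M) = 12 + 3*M
s(B) = -2*B
F(Q, W) = -4 + Q
u(P, f) = f (u(P, f) = f + (-4 - 2*(-2)) = f + (-4 + 4) = f + 0 = f)
5*5 - u(V(-1), 7) = 5*5 - 1*7 = 25 - 7 = 18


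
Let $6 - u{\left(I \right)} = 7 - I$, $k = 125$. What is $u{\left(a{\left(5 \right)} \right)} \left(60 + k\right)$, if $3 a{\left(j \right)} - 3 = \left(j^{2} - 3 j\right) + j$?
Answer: $925$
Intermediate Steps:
$a{\left(j \right)} = 1 - \frac{2 j}{3} + \frac{j^{2}}{3}$ ($a{\left(j \right)} = 1 + \frac{\left(j^{2} - 3 j\right) + j}{3} = 1 + \frac{j^{2} - 2 j}{3} = 1 + \left(- \frac{2 j}{3} + \frac{j^{2}}{3}\right) = 1 - \frac{2 j}{3} + \frac{j^{2}}{3}$)
$u{\left(I \right)} = -1 + I$ ($u{\left(I \right)} = 6 - \left(7 - I\right) = 6 + \left(-7 + I\right) = -1 + I$)
$u{\left(a{\left(5 \right)} \right)} \left(60 + k\right) = \left(-1 + \left(1 - \frac{10}{3} + \frac{5^{2}}{3}\right)\right) \left(60 + 125\right) = \left(-1 + \left(1 - \frac{10}{3} + \frac{1}{3} \cdot 25\right)\right) 185 = \left(-1 + \left(1 - \frac{10}{3} + \frac{25}{3}\right)\right) 185 = \left(-1 + 6\right) 185 = 5 \cdot 185 = 925$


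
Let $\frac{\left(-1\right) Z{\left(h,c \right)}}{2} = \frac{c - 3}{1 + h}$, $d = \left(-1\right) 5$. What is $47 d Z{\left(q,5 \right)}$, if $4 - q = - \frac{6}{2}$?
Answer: $\frac{235}{2} \approx 117.5$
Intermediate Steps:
$q = 7$ ($q = 4 - - \frac{6}{2} = 4 - \left(-6\right) \frac{1}{2} = 4 - -3 = 4 + 3 = 7$)
$d = -5$
$Z{\left(h,c \right)} = - \frac{2 \left(-3 + c\right)}{1 + h}$ ($Z{\left(h,c \right)} = - 2 \frac{c - 3}{1 + h} = - 2 \frac{-3 + c}{1 + h} = - \frac{2 \left(-3 + c\right)}{1 + h}$)
$47 d Z{\left(q,5 \right)} = 47 \left(-5\right) \frac{2 \left(3 - 5\right)}{1 + 7} = - 235 \frac{2 \left(3 - 5\right)}{8} = - 235 \cdot 2 \cdot \frac{1}{8} \left(-2\right) = \left(-235\right) \left(- \frac{1}{2}\right) = \frac{235}{2}$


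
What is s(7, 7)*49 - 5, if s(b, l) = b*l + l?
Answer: 2739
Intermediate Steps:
s(b, l) = l + b*l
s(7, 7)*49 - 5 = (7*(1 + 7))*49 - 5 = (7*8)*49 - 5 = 56*49 - 5 = 2744 - 5 = 2739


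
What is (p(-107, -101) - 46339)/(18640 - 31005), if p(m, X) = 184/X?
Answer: 4680423/1248865 ≈ 3.7477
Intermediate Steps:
(p(-107, -101) - 46339)/(18640 - 31005) = (184/(-101) - 46339)/(18640 - 31005) = (184*(-1/101) - 46339)/(-12365) = (-184/101 - 46339)*(-1/12365) = -4680423/101*(-1/12365) = 4680423/1248865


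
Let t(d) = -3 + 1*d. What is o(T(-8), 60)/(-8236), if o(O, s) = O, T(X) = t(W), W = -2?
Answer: 5/8236 ≈ 0.00060709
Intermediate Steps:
t(d) = -3 + d
T(X) = -5 (T(X) = -3 - 2 = -5)
o(T(-8), 60)/(-8236) = -5/(-8236) = -5*(-1/8236) = 5/8236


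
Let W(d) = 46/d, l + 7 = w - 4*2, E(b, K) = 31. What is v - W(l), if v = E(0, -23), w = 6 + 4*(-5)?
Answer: 945/29 ≈ 32.586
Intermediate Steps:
w = -14 (w = 6 - 20 = -14)
v = 31
l = -29 (l = -7 + (-14 - 4*2) = -7 + (-14 - 8) = -7 - 22 = -29)
v - W(l) = 31 - 46/(-29) = 31 - 46*(-1)/29 = 31 - 1*(-46/29) = 31 + 46/29 = 945/29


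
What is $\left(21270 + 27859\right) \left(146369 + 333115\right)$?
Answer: $23556569436$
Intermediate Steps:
$\left(21270 + 27859\right) \left(146369 + 333115\right) = 49129 \cdot 479484 = 23556569436$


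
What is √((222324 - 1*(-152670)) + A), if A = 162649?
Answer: √537643 ≈ 733.24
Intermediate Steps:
√((222324 - 1*(-152670)) + A) = √((222324 - 1*(-152670)) + 162649) = √((222324 + 152670) + 162649) = √(374994 + 162649) = √537643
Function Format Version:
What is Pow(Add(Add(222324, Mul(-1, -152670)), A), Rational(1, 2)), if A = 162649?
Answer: Pow(537643, Rational(1, 2)) ≈ 733.24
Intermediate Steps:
Pow(Add(Add(222324, Mul(-1, -152670)), A), Rational(1, 2)) = Pow(Add(Add(222324, Mul(-1, -152670)), 162649), Rational(1, 2)) = Pow(Add(Add(222324, 152670), 162649), Rational(1, 2)) = Pow(Add(374994, 162649), Rational(1, 2)) = Pow(537643, Rational(1, 2))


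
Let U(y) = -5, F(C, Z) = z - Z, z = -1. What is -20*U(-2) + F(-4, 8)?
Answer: 91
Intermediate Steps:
F(C, Z) = -1 - Z
-20*U(-2) + F(-4, 8) = -20*(-5) + (-1 - 1*8) = 100 + (-1 - 8) = 100 - 9 = 91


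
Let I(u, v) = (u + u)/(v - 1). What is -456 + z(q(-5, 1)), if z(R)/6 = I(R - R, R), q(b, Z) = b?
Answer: -456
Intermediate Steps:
I(u, v) = 2*u/(-1 + v) (I(u, v) = (2*u)/(-1 + v) = 2*u/(-1 + v))
z(R) = 0 (z(R) = 6*(2*(R - R)/(-1 + R)) = 6*(2*0/(-1 + R)) = 6*0 = 0)
-456 + z(q(-5, 1)) = -456 + 0 = -456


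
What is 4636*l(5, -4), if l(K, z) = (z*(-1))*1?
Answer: 18544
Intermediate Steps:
l(K, z) = -z (l(K, z) = -z*1 = -z)
4636*l(5, -4) = 4636*(-1*(-4)) = 4636*4 = 18544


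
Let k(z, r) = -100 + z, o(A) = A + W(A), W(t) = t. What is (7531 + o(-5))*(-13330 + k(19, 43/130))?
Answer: -100864131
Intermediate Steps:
o(A) = 2*A (o(A) = A + A = 2*A)
(7531 + o(-5))*(-13330 + k(19, 43/130)) = (7531 + 2*(-5))*(-13330 + (-100 + 19)) = (7531 - 10)*(-13330 - 81) = 7521*(-13411) = -100864131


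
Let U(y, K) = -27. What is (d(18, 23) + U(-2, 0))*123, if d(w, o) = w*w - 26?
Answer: 33333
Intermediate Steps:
d(w, o) = -26 + w² (d(w, o) = w² - 26 = -26 + w²)
(d(18, 23) + U(-2, 0))*123 = ((-26 + 18²) - 27)*123 = ((-26 + 324) - 27)*123 = (298 - 27)*123 = 271*123 = 33333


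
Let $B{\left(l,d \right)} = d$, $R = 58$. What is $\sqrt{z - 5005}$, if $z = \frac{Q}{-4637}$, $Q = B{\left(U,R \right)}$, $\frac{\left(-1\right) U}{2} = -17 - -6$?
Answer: $\frac{i \sqrt{107616622791}}{4637} \approx 70.746 i$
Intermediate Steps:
$U = 22$ ($U = - 2 \left(-17 - -6\right) = - 2 \left(-17 + 6\right) = \left(-2\right) \left(-11\right) = 22$)
$Q = 58$
$z = - \frac{58}{4637}$ ($z = \frac{58}{-4637} = 58 \left(- \frac{1}{4637}\right) = - \frac{58}{4637} \approx -0.012508$)
$\sqrt{z - 5005} = \sqrt{- \frac{58}{4637} - 5005} = \sqrt{- \frac{23208243}{4637}} = \frac{i \sqrt{107616622791}}{4637}$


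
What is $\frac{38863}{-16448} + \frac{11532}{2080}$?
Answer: $\frac{3401353}{1069120} \approx 3.1814$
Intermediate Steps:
$\frac{38863}{-16448} + \frac{11532}{2080} = 38863 \left(- \frac{1}{16448}\right) + 11532 \cdot \frac{1}{2080} = - \frac{38863}{16448} + \frac{2883}{520} = \frac{3401353}{1069120}$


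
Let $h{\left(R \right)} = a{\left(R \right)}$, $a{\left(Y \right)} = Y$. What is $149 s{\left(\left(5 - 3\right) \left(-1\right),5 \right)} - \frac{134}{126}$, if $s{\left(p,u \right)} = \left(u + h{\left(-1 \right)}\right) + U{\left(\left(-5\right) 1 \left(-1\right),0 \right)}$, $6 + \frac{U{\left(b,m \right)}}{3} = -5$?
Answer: $- \frac{272290}{63} \approx -4322.1$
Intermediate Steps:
$h{\left(R \right)} = R$
$U{\left(b,m \right)} = -33$ ($U{\left(b,m \right)} = -18 + 3 \left(-5\right) = -18 - 15 = -33$)
$s{\left(p,u \right)} = -34 + u$ ($s{\left(p,u \right)} = \left(u - 1\right) - 33 = \left(-1 + u\right) - 33 = -34 + u$)
$149 s{\left(\left(5 - 3\right) \left(-1\right),5 \right)} - \frac{134}{126} = 149 \left(-34 + 5\right) - \frac{134}{126} = 149 \left(-29\right) - \frac{67}{63} = -4321 - \frac{67}{63} = - \frac{272290}{63}$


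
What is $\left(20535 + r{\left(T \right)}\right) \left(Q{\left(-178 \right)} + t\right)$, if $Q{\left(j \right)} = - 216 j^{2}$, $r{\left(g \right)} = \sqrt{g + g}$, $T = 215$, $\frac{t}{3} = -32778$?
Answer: $-142555571730 - 6942078 \sqrt{430} \approx -1.427 \cdot 10^{11}$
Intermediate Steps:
$t = -98334$ ($t = 3 \left(-32778\right) = -98334$)
$r{\left(g \right)} = \sqrt{2} \sqrt{g}$ ($r{\left(g \right)} = \sqrt{2 g} = \sqrt{2} \sqrt{g}$)
$\left(20535 + r{\left(T \right)}\right) \left(Q{\left(-178 \right)} + t\right) = \left(20535 + \sqrt{2} \sqrt{215}\right) \left(- 216 \left(-178\right)^{2} - 98334\right) = \left(20535 + \sqrt{430}\right) \left(\left(-216\right) 31684 - 98334\right) = \left(20535 + \sqrt{430}\right) \left(-6843744 - 98334\right) = \left(20535 + \sqrt{430}\right) \left(-6942078\right) = -142555571730 - 6942078 \sqrt{430}$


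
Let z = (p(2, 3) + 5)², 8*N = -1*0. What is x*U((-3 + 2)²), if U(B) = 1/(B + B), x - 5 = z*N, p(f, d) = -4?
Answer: 5/2 ≈ 2.5000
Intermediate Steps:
N = 0 (N = (-1*0)/8 = (⅛)*0 = 0)
z = 1 (z = (-4 + 5)² = 1² = 1)
x = 5 (x = 5 + 1*0 = 5 + 0 = 5)
U(B) = 1/(2*B)
x*U((-3 + 2)²) = 5*(1/(2*((-3 + 2)²))) = 5*(1/(2*((-1)²))) = 5*((½)/1) = 5*((½)*1) = 5*(½) = 5/2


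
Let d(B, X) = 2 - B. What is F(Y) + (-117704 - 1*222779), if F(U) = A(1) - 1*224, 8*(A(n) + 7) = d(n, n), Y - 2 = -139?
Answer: -2725711/8 ≈ -3.4071e+5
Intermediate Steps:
Y = -137 (Y = 2 - 139 = -137)
A(n) = -27/4 - n/8 (A(n) = -7 + (2 - n)/8 = -7 + (¼ - n/8) = -27/4 - n/8)
F(U) = -1847/8 (F(U) = (-27/4 - ⅛*1) - 1*224 = (-27/4 - ⅛) - 224 = -55/8 - 224 = -1847/8)
F(Y) + (-117704 - 1*222779) = -1847/8 + (-117704 - 1*222779) = -1847/8 + (-117704 - 222779) = -1847/8 - 340483 = -2725711/8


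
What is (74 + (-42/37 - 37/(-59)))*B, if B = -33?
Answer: -5294289/2183 ≈ -2425.2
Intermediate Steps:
(74 + (-42/37 - 37/(-59)))*B = (74 + (-42/37 - 37/(-59)))*(-33) = (74 + (-42*1/37 - 37*(-1/59)))*(-33) = (74 + (-42/37 + 37/59))*(-33) = (74 - 1109/2183)*(-33) = (160433/2183)*(-33) = -5294289/2183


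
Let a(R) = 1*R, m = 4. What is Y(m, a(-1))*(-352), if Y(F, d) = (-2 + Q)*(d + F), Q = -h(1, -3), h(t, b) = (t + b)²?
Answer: 6336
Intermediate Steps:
h(t, b) = (b + t)²
a(R) = R
Q = -4 (Q = -(-3 + 1)² = -1*(-2)² = -1*4 = -4)
Y(F, d) = -6*F - 6*d (Y(F, d) = (-2 - 4)*(d + F) = -6*(F + d) = -6*F - 6*d)
Y(m, a(-1))*(-352) = (-6*4 - 6*(-1))*(-352) = (-24 + 6)*(-352) = -18*(-352) = 6336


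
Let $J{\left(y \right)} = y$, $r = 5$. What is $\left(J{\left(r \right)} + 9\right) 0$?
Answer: $0$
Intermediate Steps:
$\left(J{\left(r \right)} + 9\right) 0 = \left(5 + 9\right) 0 = 14 \cdot 0 = 0$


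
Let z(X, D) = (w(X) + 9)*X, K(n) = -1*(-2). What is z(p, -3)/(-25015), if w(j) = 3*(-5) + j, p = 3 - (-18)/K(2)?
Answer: -72/25015 ≈ -0.0028783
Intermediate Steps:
K(n) = 2
p = 12 (p = 3 - (-18)/2 = 3 - 6*(-3/2) = 3 + 9 = 12)
w(j) = -15 + j
z(X, D) = X*(-6 + X) (z(X, D) = ((-15 + X) + 9)*X = (-6 + X)*X = X*(-6 + X))
z(p, -3)/(-25015) = (12*(-6 + 12))/(-25015) = (12*6)*(-1/25015) = 72*(-1/25015) = -72/25015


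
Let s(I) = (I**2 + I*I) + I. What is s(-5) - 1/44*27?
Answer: 1953/44 ≈ 44.386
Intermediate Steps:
s(I) = I + 2*I**2 (s(I) = (I**2 + I**2) + I = 2*I**2 + I = I + 2*I**2)
s(-5) - 1/44*27 = -5*(1 + 2*(-5)) - 1/44*27 = -5*(1 - 10) - 1*1/44*27 = -5*(-9) - 1/44*27 = 45 - 27/44 = 1953/44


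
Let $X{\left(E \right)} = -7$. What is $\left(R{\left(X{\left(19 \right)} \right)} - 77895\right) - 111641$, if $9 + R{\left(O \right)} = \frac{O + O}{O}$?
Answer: $-189543$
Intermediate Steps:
$R{\left(O \right)} = -7$ ($R{\left(O \right)} = -9 + \frac{O + O}{O} = -9 + \frac{2 O}{O} = -9 + 2 = -7$)
$\left(R{\left(X{\left(19 \right)} \right)} - 77895\right) - 111641 = \left(-7 - 77895\right) - 111641 = -77902 - 111641 = -189543$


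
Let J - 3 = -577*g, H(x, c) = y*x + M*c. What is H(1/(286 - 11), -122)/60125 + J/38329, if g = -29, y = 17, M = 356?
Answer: -181073958607/633746059375 ≈ -0.28572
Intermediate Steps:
H(x, c) = 17*x + 356*c
J = 16736 (J = 3 - 577*(-29) = 3 + 16733 = 16736)
H(1/(286 - 11), -122)/60125 + J/38329 = (17/(286 - 11) + 356*(-122))/60125 + 16736/38329 = (17/275 - 43432)*(1/60125) + 16736*(1/38329) = (17*(1/275) - 43432)*(1/60125) + 16736/38329 = (17/275 - 43432)*(1/60125) + 16736/38329 = -11943783/275*1/60125 + 16736/38329 = -11943783/16534375 + 16736/38329 = -181073958607/633746059375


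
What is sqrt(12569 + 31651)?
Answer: 2*sqrt(11055) ≈ 210.29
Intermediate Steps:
sqrt(12569 + 31651) = sqrt(44220) = 2*sqrt(11055)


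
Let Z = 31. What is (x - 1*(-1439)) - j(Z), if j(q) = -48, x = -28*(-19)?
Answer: 2019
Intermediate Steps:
x = 532
(x - 1*(-1439)) - j(Z) = (532 - 1*(-1439)) - 1*(-48) = (532 + 1439) + 48 = 1971 + 48 = 2019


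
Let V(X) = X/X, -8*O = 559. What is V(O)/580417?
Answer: 1/580417 ≈ 1.7229e-6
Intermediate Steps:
O = -559/8 (O = -⅛*559 = -559/8 ≈ -69.875)
V(X) = 1
V(O)/580417 = 1/580417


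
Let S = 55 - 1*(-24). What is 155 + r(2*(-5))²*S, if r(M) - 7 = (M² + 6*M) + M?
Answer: 108306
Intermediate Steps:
r(M) = 7 + M² + 7*M (r(M) = 7 + ((M² + 6*M) + M) = 7 + (M² + 7*M) = 7 + M² + 7*M)
S = 79 (S = 55 + 24 = 79)
155 + r(2*(-5))²*S = 155 + (7 + (2*(-5))² + 7*(2*(-5)))²*79 = 155 + (7 + (-10)² + 7*(-10))²*79 = 155 + (7 + 100 - 70)²*79 = 155 + 37²*79 = 155 + 1369*79 = 155 + 108151 = 108306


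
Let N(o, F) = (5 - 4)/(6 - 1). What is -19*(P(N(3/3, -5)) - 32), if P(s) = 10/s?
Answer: -342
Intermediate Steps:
N(o, F) = ⅕ (N(o, F) = 1/5 = 1*(⅕) = ⅕)
-19*(P(N(3/3, -5)) - 32) = -19*(10/(⅕) - 32) = -19*(10*5 - 32) = -19*(50 - 32) = -19*18 = -342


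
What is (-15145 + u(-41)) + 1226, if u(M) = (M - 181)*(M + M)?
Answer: 4285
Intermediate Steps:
u(M) = 2*M*(-181 + M) (u(M) = (-181 + M)*(2*M) = 2*M*(-181 + M))
(-15145 + u(-41)) + 1226 = (-15145 + 2*(-41)*(-181 - 41)) + 1226 = (-15145 + 2*(-41)*(-222)) + 1226 = (-15145 + 18204) + 1226 = 3059 + 1226 = 4285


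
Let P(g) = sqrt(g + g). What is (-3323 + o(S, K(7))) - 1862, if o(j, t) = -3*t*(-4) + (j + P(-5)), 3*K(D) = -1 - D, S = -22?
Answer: -5239 + I*sqrt(10) ≈ -5239.0 + 3.1623*I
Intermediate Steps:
K(D) = -1/3 - D/3 (K(D) = (-1 - D)/3 = -1/3 - D/3)
P(g) = sqrt(2)*sqrt(g) (P(g) = sqrt(2*g) = sqrt(2)*sqrt(g))
o(j, t) = j + 12*t + I*sqrt(10) (o(j, t) = -3*t*(-4) + (j + sqrt(2)*sqrt(-5)) = 12*t + (j + sqrt(2)*(I*sqrt(5))) = 12*t + (j + I*sqrt(10)) = j + 12*t + I*sqrt(10))
(-3323 + o(S, K(7))) - 1862 = (-3323 + (-22 + 12*(-1/3 - 1/3*7) + I*sqrt(10))) - 1862 = (-3323 + (-22 + 12*(-1/3 - 7/3) + I*sqrt(10))) - 1862 = (-3323 + (-22 + 12*(-8/3) + I*sqrt(10))) - 1862 = (-3323 + (-22 - 32 + I*sqrt(10))) - 1862 = (-3323 + (-54 + I*sqrt(10))) - 1862 = (-3377 + I*sqrt(10)) - 1862 = -5239 + I*sqrt(10)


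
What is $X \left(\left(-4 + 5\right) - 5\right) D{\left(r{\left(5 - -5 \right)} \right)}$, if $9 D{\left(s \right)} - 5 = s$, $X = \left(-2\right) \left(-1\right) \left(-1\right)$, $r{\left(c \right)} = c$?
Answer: $\frac{40}{3} \approx 13.333$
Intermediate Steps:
$X = -2$ ($X = 2 \left(-1\right) = -2$)
$D{\left(s \right)} = \frac{5}{9} + \frac{s}{9}$
$X \left(\left(-4 + 5\right) - 5\right) D{\left(r{\left(5 - -5 \right)} \right)} = - 2 \left(\left(-4 + 5\right) - 5\right) \left(\frac{5}{9} + \frac{5 - -5}{9}\right) = - 2 \left(1 - 5\right) \left(\frac{5}{9} + \frac{5 + 5}{9}\right) = \left(-2\right) \left(-4\right) \left(\frac{5}{9} + \frac{1}{9} \cdot 10\right) = 8 \left(\frac{5}{9} + \frac{10}{9}\right) = 8 \cdot \frac{5}{3} = \frac{40}{3}$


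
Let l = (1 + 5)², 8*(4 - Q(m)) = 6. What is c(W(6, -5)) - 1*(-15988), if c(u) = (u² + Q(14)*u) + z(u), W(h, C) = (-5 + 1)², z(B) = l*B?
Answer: 16872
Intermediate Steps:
Q(m) = 13/4 (Q(m) = 4 - ⅛*6 = 4 - ¾ = 13/4)
l = 36 (l = 6² = 36)
z(B) = 36*B
W(h, C) = 16 (W(h, C) = (-4)² = 16)
c(u) = u² + 157*u/4 (c(u) = (u² + 13*u/4) + 36*u = u² + 157*u/4)
c(W(6, -5)) - 1*(-15988) = (¼)*16*(157 + 4*16) - 1*(-15988) = (¼)*16*(157 + 64) + 15988 = (¼)*16*221 + 15988 = 884 + 15988 = 16872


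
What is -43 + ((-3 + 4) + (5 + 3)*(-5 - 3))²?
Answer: 3926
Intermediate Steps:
-43 + ((-3 + 4) + (5 + 3)*(-5 - 3))² = -43 + (1 + 8*(-8))² = -43 + (1 - 64)² = -43 + (-63)² = -43 + 3969 = 3926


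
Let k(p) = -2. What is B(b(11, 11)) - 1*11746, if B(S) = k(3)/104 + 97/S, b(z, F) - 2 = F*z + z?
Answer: -40920609/3484 ≈ -11745.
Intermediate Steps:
b(z, F) = 2 + z + F*z (b(z, F) = 2 + (F*z + z) = 2 + (z + F*z) = 2 + z + F*z)
B(S) = -1/52 + 97/S (B(S) = -2/104 + 97/S = -2*1/104 + 97/S = -1/52 + 97/S)
B(b(11, 11)) - 1*11746 = (5044 - (2 + 11 + 11*11))/(52*(2 + 11 + 11*11)) - 1*11746 = (5044 - (2 + 11 + 121))/(52*(2 + 11 + 121)) - 11746 = (1/52)*(5044 - 1*134)/134 - 11746 = (1/52)*(1/134)*(5044 - 134) - 11746 = (1/52)*(1/134)*4910 - 11746 = 2455/3484 - 11746 = -40920609/3484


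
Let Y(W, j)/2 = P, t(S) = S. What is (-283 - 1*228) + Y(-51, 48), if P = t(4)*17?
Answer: -375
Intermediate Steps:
P = 68 (P = 4*17 = 68)
Y(W, j) = 136 (Y(W, j) = 2*68 = 136)
(-283 - 1*228) + Y(-51, 48) = (-283 - 1*228) + 136 = (-283 - 228) + 136 = -511 + 136 = -375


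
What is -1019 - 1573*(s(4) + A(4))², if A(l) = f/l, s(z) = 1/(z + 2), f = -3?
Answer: -223813/144 ≈ -1554.3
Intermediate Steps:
s(z) = 1/(2 + z)
A(l) = -3/l
-1019 - 1573*(s(4) + A(4))² = -1019 - 1573*(1/(2 + 4) - 3/4)² = -1019 - 1573*(1/6 - 3*¼)² = -1019 - 1573*(⅙ - ¾)² = -1019 - 1573*(-7/12)² = -1019 - 1573*49/144 = -1019 - 77077/144 = -223813/144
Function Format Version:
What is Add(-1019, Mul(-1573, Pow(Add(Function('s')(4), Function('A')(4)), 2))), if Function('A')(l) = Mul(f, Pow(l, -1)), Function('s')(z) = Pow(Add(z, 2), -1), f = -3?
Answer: Rational(-223813, 144) ≈ -1554.3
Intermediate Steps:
Function('s')(z) = Pow(Add(2, z), -1)
Function('A')(l) = Mul(-3, Pow(l, -1))
Add(-1019, Mul(-1573, Pow(Add(Function('s')(4), Function('A')(4)), 2))) = Add(-1019, Mul(-1573, Pow(Add(Pow(Add(2, 4), -1), Mul(-3, Pow(4, -1))), 2))) = Add(-1019, Mul(-1573, Pow(Add(Pow(6, -1), Mul(-3, Rational(1, 4))), 2))) = Add(-1019, Mul(-1573, Pow(Add(Rational(1, 6), Rational(-3, 4)), 2))) = Add(-1019, Mul(-1573, Pow(Rational(-7, 12), 2))) = Add(-1019, Mul(-1573, Rational(49, 144))) = Add(-1019, Rational(-77077, 144)) = Rational(-223813, 144)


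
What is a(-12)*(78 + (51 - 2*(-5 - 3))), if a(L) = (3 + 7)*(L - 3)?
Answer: -21750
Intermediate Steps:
a(L) = -30 + 10*L (a(L) = 10*(-3 + L) = -30 + 10*L)
a(-12)*(78 + (51 - 2*(-5 - 3))) = (-30 + 10*(-12))*(78 + (51 - 2*(-5 - 3))) = (-30 - 120)*(78 + (51 - 2*(-8))) = -150*(78 + (51 + 16)) = -150*(78 + 67) = -150*145 = -21750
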